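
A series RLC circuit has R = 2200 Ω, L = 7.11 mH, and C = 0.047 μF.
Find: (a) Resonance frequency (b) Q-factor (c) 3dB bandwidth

Step 1 — Resonance: ω₀ = 1/√(LC) = 1/√(0.00711·4.7e-08) = 5.47e+04 rad/s.
Step 2 — f₀ = ω₀/(2π) = 8706 Hz.
Step 3 — Series Q: Q = ω₀L/R = 5.47e+04·0.00711/2200 = 0.1768.
Step 4 — Bandwidth: Δω = ω₀/Q = 3.094e+05 rad/s; BW = Δω/(2π) = 4.925e+04 Hz.

(a) f₀ = 8706 Hz  (b) Q = 0.1768  (c) BW = 4.925e+04 Hz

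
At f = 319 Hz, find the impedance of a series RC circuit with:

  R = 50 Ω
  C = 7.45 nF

Step 1 — Angular frequency: ω = 2π·f = 2π·319 = 2004 rad/s.
Step 2 — Component impedances:
  R: Z = R = 50 Ω
  C: Z = 1/(jωC) = -j/(ω·C) = 0 - j6.697e+04 Ω
Step 3 — Series combination: Z_total = R + C = 50 - j6.697e+04 Ω = 6.697e+04∠-90.0° Ω.

Z = 50 - j6.697e+04 Ω = 6.697e+04∠-90.0° Ω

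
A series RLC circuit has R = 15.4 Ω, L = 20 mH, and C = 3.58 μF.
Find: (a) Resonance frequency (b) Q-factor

Step 1 — Resonance condition Im(Z)=0 gives ω₀ = 1/√(LC).
Step 2 — ω₀ = 1/√(0.02·3.58e-06) = 3737 rad/s.
Step 3 — f₀ = ω₀/(2π) = 594.8 Hz.
Step 4 — Series Q: Q = ω₀L/R = 3737·0.02/15.4 = 4.853.

(a) f₀ = 594.8 Hz  (b) Q = 4.853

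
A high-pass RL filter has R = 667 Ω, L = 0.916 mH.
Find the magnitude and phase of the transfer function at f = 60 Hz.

Step 1 — Angular frequency: ω = 2π·60 = 377 rad/s.
Step 2 — Transfer function: H(jω) = jωL/(R + jωL).
Step 3 — Numerator jωL = j·0.3453; denominator R + jωL = 667 + j0.3453.
Step 4 — H = 2.68e-07 + j0.0005177.
Step 5 — Magnitude: |H| = 0.0005177 (-65.7 dB); phase: φ = 90.0°.

|H| = 0.0005177 (-65.7 dB), φ = 90.0°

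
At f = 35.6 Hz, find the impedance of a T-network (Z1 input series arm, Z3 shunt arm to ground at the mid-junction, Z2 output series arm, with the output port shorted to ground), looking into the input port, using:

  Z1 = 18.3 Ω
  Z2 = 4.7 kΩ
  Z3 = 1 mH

Step 1 — Angular frequency: ω = 2π·f = 2π·35.6 = 223.7 rad/s.
Step 2 — Component impedances:
  Z1: Z = R = 18.3 Ω
  Z2: Z = R = 4700 Ω
  Z3: Z = jωL = j·223.7·0.001 = 0 + j0.2237 Ω
Step 3 — With the output port shorted to ground, the output series arm Z2 runs from the junction to ground; the shunt arm Z3 also runs from the junction to ground. They appear in parallel: Z3 || Z2 = 1.065e-05 + j0.2237 Ω.
Step 4 — Series with input arm Z1: Z_in = Z1 + (Z3 || Z2) = 18.3 + j0.2237 Ω = 18.3∠0.7° Ω.

Z = 18.3 + j0.2237 Ω = 18.3∠0.7° Ω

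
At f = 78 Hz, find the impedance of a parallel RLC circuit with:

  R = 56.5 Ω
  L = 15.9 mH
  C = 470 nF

Step 1 — Angular frequency: ω = 2π·f = 2π·78 = 490.1 rad/s.
Step 2 — Component impedances:
  R: Z = R = 56.5 Ω
  L: Z = jωL = j·490.1·0.0159 = 0 + j7.792 Ω
  C: Z = 1/(jωC) = -j/(ω·C) = 0 - j4341 Ω
Step 3 — Parallel combination: 1/Z_total = 1/R + 1/L + 1/C; Z_total = 1.058 + j7.66 Ω = 7.733∠82.1° Ω.

Z = 1.058 + j7.66 Ω = 7.733∠82.1° Ω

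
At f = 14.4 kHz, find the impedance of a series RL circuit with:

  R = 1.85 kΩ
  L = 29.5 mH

Step 1 — Angular frequency: ω = 2π·f = 2π·1.44e+04 = 9.048e+04 rad/s.
Step 2 — Component impedances:
  R: Z = R = 1850 Ω
  L: Z = jωL = j·9.048e+04·0.0295 = 0 + j2669 Ω
Step 3 — Series combination: Z_total = R + L = 1850 + j2669 Ω = 3248∠55.3° Ω.

Z = 1850 + j2669 Ω = 3248∠55.3° Ω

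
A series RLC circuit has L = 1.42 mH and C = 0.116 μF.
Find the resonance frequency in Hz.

Step 1 — Resonance condition Im(Z)=0 gives ω₀ = 1/√(LC).
Step 2 — ω₀ = 1/√(0.00142·1.16e-07) = 7.792e+04 rad/s.
Step 3 — f₀ = ω₀/(2π) = 1.24e+04 Hz.

f₀ = 1.24e+04 Hz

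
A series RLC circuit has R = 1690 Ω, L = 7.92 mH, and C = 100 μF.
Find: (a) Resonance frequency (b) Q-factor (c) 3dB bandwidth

Step 1 — Resonance: ω₀ = 1/√(LC) = 1/√(0.00792·0.0001) = 1124 rad/s.
Step 2 — f₀ = ω₀/(2π) = 178.8 Hz.
Step 3 — Series Q: Q = ω₀L/R = 1124·0.00792/1690 = 0.005266.
Step 4 — Bandwidth: Δω = ω₀/Q = 2.134e+05 rad/s; BW = Δω/(2π) = 3.396e+04 Hz.

(a) f₀ = 178.8 Hz  (b) Q = 0.005266  (c) BW = 3.396e+04 Hz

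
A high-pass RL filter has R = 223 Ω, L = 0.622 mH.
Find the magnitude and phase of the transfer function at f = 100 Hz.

Step 1 — Angular frequency: ω = 2π·100 = 628.3 rad/s.
Step 2 — Transfer function: H(jω) = jωL/(R + jωL).
Step 3 — Numerator jωL = j·0.3908; denominator R + jωL = 223 + j0.3908.
Step 4 — H = 3.071e-06 + j0.001753.
Step 5 — Magnitude: |H| = 0.001753 (-55.1 dB); phase: φ = 89.9°.

|H| = 0.001753 (-55.1 dB), φ = 89.9°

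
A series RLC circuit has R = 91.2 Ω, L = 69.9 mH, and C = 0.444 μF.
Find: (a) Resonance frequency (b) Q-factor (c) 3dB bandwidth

Step 1 — Resonance condition Im(Z)=0 gives ω₀ = 1/√(LC).
Step 2 — ω₀ = 1/√(0.0699·4.44e-07) = 5676 rad/s.
Step 3 — f₀ = ω₀/(2π) = 903.4 Hz.
Step 4 — Series Q: Q = ω₀L/R = 5676·0.0699/91.2 = 4.351.
Step 5 — 3dB bandwidth: Δω = ω₀/Q = 1305 rad/s; BW = Δω/(2π) = 207.7 Hz.

(a) f₀ = 903.4 Hz  (b) Q = 4.351  (c) BW = 207.7 Hz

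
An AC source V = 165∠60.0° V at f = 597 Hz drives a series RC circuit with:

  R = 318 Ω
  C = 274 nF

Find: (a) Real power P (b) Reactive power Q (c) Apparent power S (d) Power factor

Step 1 — Angular frequency: ω = 2π·f = 2π·597 = 3751 rad/s.
Step 2 — Component impedances:
  R: Z = R = 318 Ω
  C: Z = 1/(jωC) = -j/(ω·C) = 0 - j973 Ω
Step 3 — Series combination: Z_total = R + C = 318 - j973 Ω = 1024∠-71.9° Ω.
Step 4 — Source phasor: V = 165∠60.0° V = 82.5 + j142.9 V.
Step 5 — Current: I = V / Z = -0.1077 + j0.12 A = 0.1612∠131.9° A.
Step 6 — Complex power: S = V·I* = 8.263 - j25.28 VA.
Step 7 — Real power: P = Re(S) = 8.263 W.
Step 8 — Reactive power: Q = Im(S) = -25.28 VAR.
Step 9 — Apparent power: |S| = 26.6 VA.
Step 10 — Power factor: PF = P/|S| = 0.3107 (leading).

(a) P = 8.263 W  (b) Q = -25.28 VAR  (c) S = 26.6 VA  (d) PF = 0.3107 (leading)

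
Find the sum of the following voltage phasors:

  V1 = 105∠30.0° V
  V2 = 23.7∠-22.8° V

Step 1 — Convert each phasor to rectangular form:
  V1 = 105·(cos(30.0°) + j·sin(30.0°)) = 90.93 + j52.5 V
  V2 = 23.7·(cos(-22.8°) + j·sin(-22.8°)) = 21.85 - j9.184 V
Step 2 — Sum components: V_total = 112.8 + j43.32 V.
Step 3 — Convert to polar: |V_total| = 120.8 V, ∠V_total = 21.0°.

V_total = 120.8∠21.0° V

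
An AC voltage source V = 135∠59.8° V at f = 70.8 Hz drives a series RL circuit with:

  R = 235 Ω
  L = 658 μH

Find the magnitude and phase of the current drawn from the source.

Step 1 — Angular frequency: ω = 2π·f = 2π·70.8 = 444.8 rad/s.
Step 2 — Component impedances:
  R: Z = R = 235 Ω
  L: Z = jωL = j·444.8·0.000658 = 0 + j0.2927 Ω
Step 3 — Series combination: Z_total = R + L = 235 + j0.2927 Ω = 235∠0.1° Ω.
Step 4 — Source phasor: V = 135∠59.8° V = 67.91 + j116.7 V.
Step 5 — Ohm's law: I = V / Z_total = (67.91 + j116.7) / (235 + j0.2927) = 0.2896 + j0.4961 A.
Step 6 — Convert to polar: |I| = 0.5745 A, ∠I = 59.7°.

I = 0.5745∠59.7° A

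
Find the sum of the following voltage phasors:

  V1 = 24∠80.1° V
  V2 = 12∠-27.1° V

Step 1 — Convert each phasor to rectangular form:
  V1 = 24·(cos(80.1°) + j·sin(80.1°)) = 4.126 + j23.64 V
  V2 = 12·(cos(-27.1°) + j·sin(-27.1°)) = 10.68 - j5.467 V
Step 2 — Sum components: V_total = 14.81 + j18.18 V.
Step 3 — Convert to polar: |V_total| = 23.45 V, ∠V_total = 50.8°.

V_total = 23.45∠50.8° V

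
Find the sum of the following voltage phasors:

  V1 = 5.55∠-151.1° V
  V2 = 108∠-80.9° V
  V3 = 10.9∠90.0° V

Step 1 — Convert each phasor to rectangular form:
  V1 = 5.55·(cos(-151.1°) + j·sin(-151.1°)) = -4.859 - j2.682 V
  V2 = 108·(cos(-80.9°) + j·sin(-80.9°)) = 17.08 - j106.6 V
  V3 = 10.9·(cos(90.0°) + j·sin(90.0°)) = 0 + j10.9 V
Step 2 — Sum components: V_total = 12.22 - j98.42 V.
Step 3 — Convert to polar: |V_total| = 99.18 V, ∠V_total = -82.9°.

V_total = 99.18∠-82.9° V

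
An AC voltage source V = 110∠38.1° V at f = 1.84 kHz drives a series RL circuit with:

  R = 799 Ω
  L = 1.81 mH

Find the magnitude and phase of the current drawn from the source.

Step 1 — Angular frequency: ω = 2π·f = 2π·1840 = 1.156e+04 rad/s.
Step 2 — Component impedances:
  R: Z = R = 799 Ω
  L: Z = jωL = j·1.156e+04·0.00181 = 0 + j20.93 Ω
Step 3 — Series combination: Z_total = R + L = 799 + j20.93 Ω = 799.3∠1.5° Ω.
Step 4 — Source phasor: V = 110∠38.1° V = 86.56 + j67.87 V.
Step 5 — Ohm's law: I = V / Z_total = (86.56 + j67.87) / (799 + j20.93) = 0.1105 + j0.08205 A.
Step 6 — Convert to polar: |I| = 0.1376 A, ∠I = 36.6°.

I = 0.1376∠36.6° A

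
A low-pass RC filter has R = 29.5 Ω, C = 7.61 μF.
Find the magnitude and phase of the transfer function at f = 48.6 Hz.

Step 1 — Angular frequency: ω = 2π·48.6 = 305.4 rad/s.
Step 2 — Transfer function: H(jω) = 1/(1 + jωRC).
Step 3 — Denominator: 1 + jωRC = 1 + j·305.4·29.5·7.61e-06 = 1 + j0.06855.
Step 4 — H = 0.9953 - j0.06823.
Step 5 — Magnitude: |H| = 0.9977 (-0.0 dB); phase: φ = -3.9°.

|H| = 0.9977 (-0.0 dB), φ = -3.9°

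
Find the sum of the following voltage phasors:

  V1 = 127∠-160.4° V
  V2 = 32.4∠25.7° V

Step 1 — Convert each phasor to rectangular form:
  V1 = 127·(cos(-160.4°) + j·sin(-160.4°)) = -119.6 - j42.6 V
  V2 = 32.4·(cos(25.7°) + j·sin(25.7°)) = 29.19 + j14.05 V
Step 2 — Sum components: V_total = -90.45 - j28.55 V.
Step 3 — Convert to polar: |V_total| = 94.85 V, ∠V_total = -162.5°.

V_total = 94.85∠-162.5° V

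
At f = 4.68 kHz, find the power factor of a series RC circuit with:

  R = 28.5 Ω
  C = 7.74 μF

Step 1 — Angular frequency: ω = 2π·f = 2π·4680 = 2.941e+04 rad/s.
Step 2 — Component impedances:
  R: Z = R = 28.5 Ω
  C: Z = 1/(jωC) = -j/(ω·C) = 0 - j4.394 Ω
Step 3 — Series combination: Z_total = R + C = 28.5 - j4.394 Ω = 28.84∠-8.8° Ω.
Step 4 — Power factor: PF = cos(φ) = Re(Z)/|Z| = 28.5/28.837 = 0.9883.
Step 5 — Type: Im(Z) = -4.394 ⇒ leading (phase φ = -8.8°).

PF = 0.9883 (leading, φ = -8.8°)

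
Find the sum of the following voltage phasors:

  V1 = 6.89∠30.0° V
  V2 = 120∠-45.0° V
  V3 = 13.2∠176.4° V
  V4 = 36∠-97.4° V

Step 1 — Convert each phasor to rectangular form:
  V1 = 6.89·(cos(30.0°) + j·sin(30.0°)) = 5.967 + j3.445 V
  V2 = 120·(cos(-45.0°) + j·sin(-45.0°)) = 84.85 - j84.85 V
  V3 = 13.2·(cos(176.4°) + j·sin(176.4°)) = -13.17 + j0.8288 V
  V4 = 36·(cos(-97.4°) + j·sin(-97.4°)) = -4.637 - j35.7 V
Step 2 — Sum components: V_total = 73.01 - j116.3 V.
Step 3 — Convert to polar: |V_total| = 137.3 V, ∠V_total = -57.9°.

V_total = 137.3∠-57.9° V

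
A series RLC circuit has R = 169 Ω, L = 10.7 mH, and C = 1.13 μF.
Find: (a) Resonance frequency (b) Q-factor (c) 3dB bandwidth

Step 1 — Resonance: ω₀ = 1/√(LC) = 1/√(0.0107·1.13e-06) = 9094 rad/s.
Step 2 — f₀ = ω₀/(2π) = 1447 Hz.
Step 3 — Series Q: Q = ω₀L/R = 9094·0.0107/169 = 0.5758.
Step 4 — Bandwidth: Δω = ω₀/Q = 1.579e+04 rad/s; BW = Δω/(2π) = 2514 Hz.

(a) f₀ = 1447 Hz  (b) Q = 0.5758  (c) BW = 2514 Hz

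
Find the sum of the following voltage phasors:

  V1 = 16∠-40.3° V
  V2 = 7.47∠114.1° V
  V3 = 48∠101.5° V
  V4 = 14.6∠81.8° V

Step 1 — Convert each phasor to rectangular form:
  V1 = 16·(cos(-40.3°) + j·sin(-40.3°)) = 12.2 - j10.35 V
  V2 = 7.47·(cos(114.1°) + j·sin(114.1°)) = -3.05 + j6.819 V
  V3 = 48·(cos(101.5°) + j·sin(101.5°)) = -9.57 + j47.04 V
  V4 = 14.6·(cos(81.8°) + j·sin(81.8°)) = 2.082 + j14.45 V
Step 2 — Sum components: V_total = 1.665 + j57.96 V.
Step 3 — Convert to polar: |V_total| = 57.98 V, ∠V_total = 88.4°.

V_total = 57.98∠88.4° V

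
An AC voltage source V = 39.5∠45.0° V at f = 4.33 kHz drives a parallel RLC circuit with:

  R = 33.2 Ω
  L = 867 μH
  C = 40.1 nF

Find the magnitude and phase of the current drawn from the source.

Step 1 — Angular frequency: ω = 2π·f = 2π·4330 = 2.721e+04 rad/s.
Step 2 — Component impedances:
  R: Z = R = 33.2 Ω
  L: Z = jωL = j·2.721e+04·0.000867 = 0 + j23.59 Ω
  C: Z = 1/(jωC) = -j/(ω·C) = 0 - j916.6 Ω
Step 3 — Parallel combination: 1/Z_total = 1/R + 1/L + 1/C; Z_total = 11.53 + j15.81 Ω = 19.56∠53.9° Ω.
Step 4 — Source phasor: V = 39.5∠45.0° V = 27.93 + j27.93 V.
Step 5 — Ohm's law: I = V / Z_total = (27.93 + j27.93) / (11.53 + j15.81) = 1.995 - j0.3124 A.
Step 6 — Convert to polar: |I| = 2.019 A, ∠I = -8.9°.

I = 2.019∠-8.9° A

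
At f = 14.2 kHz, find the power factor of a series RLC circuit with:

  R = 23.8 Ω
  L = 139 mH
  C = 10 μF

Step 1 — Angular frequency: ω = 2π·f = 2π·1.42e+04 = 8.922e+04 rad/s.
Step 2 — Component impedances:
  R: Z = R = 23.8 Ω
  L: Z = jωL = j·8.922e+04·0.139 = 0 + j1.24e+04 Ω
  C: Z = 1/(jωC) = -j/(ω·C) = 0 - j1.121 Ω
Step 3 — Series combination: Z_total = R + L + C = 23.8 + j1.24e+04 Ω = 1.24e+04∠89.9° Ω.
Step 4 — Power factor: PF = cos(φ) = Re(Z)/|Z| = 23.8/1.24e+04 = 0.001919.
Step 5 — Type: Im(Z) = 1.24e+04 ⇒ lagging (phase φ = 89.9°).

PF = 0.001919 (lagging, φ = 89.9°)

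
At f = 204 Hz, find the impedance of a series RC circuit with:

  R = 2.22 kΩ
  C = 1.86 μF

Step 1 — Angular frequency: ω = 2π·f = 2π·204 = 1282 rad/s.
Step 2 — Component impedances:
  R: Z = R = 2220 Ω
  C: Z = 1/(jωC) = -j/(ω·C) = 0 - j419.4 Ω
Step 3 — Series combination: Z_total = R + C = 2220 - j419.4 Ω = 2259∠-10.7° Ω.

Z = 2220 - j419.4 Ω = 2259∠-10.7° Ω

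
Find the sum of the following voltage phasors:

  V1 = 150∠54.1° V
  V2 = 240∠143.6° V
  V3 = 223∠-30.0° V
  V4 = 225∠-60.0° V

Step 1 — Convert each phasor to rectangular form:
  V1 = 150·(cos(54.1°) + j·sin(54.1°)) = 87.96 + j121.5 V
  V2 = 240·(cos(143.6°) + j·sin(143.6°)) = -193.2 + j142.4 V
  V3 = 223·(cos(-30.0°) + j·sin(-30.0°)) = 193.1 - j111.5 V
  V4 = 225·(cos(-60.0°) + j·sin(-60.0°)) = 112.5 - j194.9 V
Step 2 — Sum components: V_total = 200.4 - j42.43 V.
Step 3 — Convert to polar: |V_total| = 204.8 V, ∠V_total = -12.0°.

V_total = 204.8∠-12.0° V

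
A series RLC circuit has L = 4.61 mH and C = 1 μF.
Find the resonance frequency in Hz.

Step 1 — Resonance condition Im(Z)=0 gives ω₀ = 1/√(LC).
Step 2 — ω₀ = 1/√(0.00461·1e-06) = 1.473e+04 rad/s.
Step 3 — f₀ = ω₀/(2π) = 2344 Hz.

f₀ = 2344 Hz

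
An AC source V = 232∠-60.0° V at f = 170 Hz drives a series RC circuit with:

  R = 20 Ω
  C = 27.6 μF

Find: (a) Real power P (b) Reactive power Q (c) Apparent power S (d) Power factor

Step 1 — Angular frequency: ω = 2π·f = 2π·170 = 1068 rad/s.
Step 2 — Component impedances:
  R: Z = R = 20 Ω
  C: Z = 1/(jωC) = -j/(ω·C) = 0 - j33.92 Ω
Step 3 — Series combination: Z_total = R + C = 20 - j33.92 Ω = 39.38∠-59.5° Ω.
Step 4 — Source phasor: V = 232∠-60.0° V = 116 - j200.9 V.
Step 5 — Current: I = V / Z = 5.891 - j0.0539 A = 5.892∠-0.5° A.
Step 6 — Complex power: S = V·I* = 694.2 - j1177 VA.
Step 7 — Real power: P = Re(S) = 694.2 W.
Step 8 — Reactive power: Q = Im(S) = -1177 VAR.
Step 9 — Apparent power: |S| = 1367 VA.
Step 10 — Power factor: PF = P/|S| = 0.5079 (leading).

(a) P = 694.2 W  (b) Q = -1177 VAR  (c) S = 1367 VA  (d) PF = 0.5079 (leading)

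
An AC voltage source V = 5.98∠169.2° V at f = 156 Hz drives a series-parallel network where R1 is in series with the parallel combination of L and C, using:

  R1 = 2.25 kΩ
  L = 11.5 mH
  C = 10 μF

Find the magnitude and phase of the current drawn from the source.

Step 1 — Angular frequency: ω = 2π·f = 2π·156 = 980.2 rad/s.
Step 2 — Component impedances:
  R1: Z = R = 2250 Ω
  L: Z = jωL = j·980.2·0.0115 = 0 + j11.27 Ω
  C: Z = 1/(jωC) = -j/(ω·C) = 0 - j102 Ω
Step 3 — Parallel branch: L || C = 1/(1/L + 1/C) = 0 + j12.67 Ω.
Step 4 — Series with R1: Z_total = R1 + (L || C) = 2250 + j12.67 Ω = 2250∠0.3° Ω.
Step 5 — Source phasor: V = 5.98∠169.2° V = -5.874 + j1.121 V.
Step 6 — Ohm's law: I = V / Z_total = (-5.874 + j1.121) / (2250 + j12.67) = -0.002608 + j0.0005127 A.
Step 7 — Convert to polar: |I| = 0.002658 A, ∠I = 168.9°.

I = 0.002658∠168.9° A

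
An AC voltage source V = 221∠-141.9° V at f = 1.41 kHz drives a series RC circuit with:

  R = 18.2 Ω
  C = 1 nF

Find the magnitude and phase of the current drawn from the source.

Step 1 — Angular frequency: ω = 2π·f = 2π·1410 = 8859 rad/s.
Step 2 — Component impedances:
  R: Z = R = 18.2 Ω
  C: Z = 1/(jωC) = -j/(ω·C) = 0 - j1.129e+05 Ω
Step 3 — Series combination: Z_total = R + C = 18.2 - j1.129e+05 Ω = 1.129e+05∠-90.0° Ω.
Step 4 — Source phasor: V = 221∠-141.9° V = -173.9 - j136.4 V.
Step 5 — Ohm's law: I = V / Z_total = (-173.9 - j136.4) / (18.2 - j1.129e+05) = 0.001208 - j0.001541 A.
Step 6 — Convert to polar: |I| = 0.001958 A, ∠I = -51.9°.

I = 0.001958∠-51.9° A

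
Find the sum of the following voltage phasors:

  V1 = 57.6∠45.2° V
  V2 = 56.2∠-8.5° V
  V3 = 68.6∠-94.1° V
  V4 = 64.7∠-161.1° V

Step 1 — Convert each phasor to rectangular form:
  V1 = 57.6·(cos(45.2°) + j·sin(45.2°)) = 40.59 + j40.87 V
  V2 = 56.2·(cos(-8.5°) + j·sin(-8.5°)) = 55.58 - j8.307 V
  V3 = 68.6·(cos(-94.1°) + j·sin(-94.1°)) = -4.905 - j68.42 V
  V4 = 64.7·(cos(-161.1°) + j·sin(-161.1°)) = -61.21 - j20.96 V
Step 2 — Sum components: V_total = 30.05 - j56.82 V.
Step 3 — Convert to polar: |V_total| = 64.28 V, ∠V_total = -62.1°.

V_total = 64.28∠-62.1° V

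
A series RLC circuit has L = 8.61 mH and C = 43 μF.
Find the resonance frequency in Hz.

Step 1 — Resonance condition Im(Z)=0 gives ω₀ = 1/√(LC).
Step 2 — ω₀ = 1/√(0.00861·4.3e-05) = 1643 rad/s.
Step 3 — f₀ = ω₀/(2π) = 261.6 Hz.

f₀ = 261.6 Hz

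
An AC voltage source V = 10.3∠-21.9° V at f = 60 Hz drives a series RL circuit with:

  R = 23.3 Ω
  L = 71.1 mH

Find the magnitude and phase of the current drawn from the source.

Step 1 — Angular frequency: ω = 2π·f = 2π·60 = 377 rad/s.
Step 2 — Component impedances:
  R: Z = R = 23.3 Ω
  L: Z = jωL = j·377·0.0711 = 0 + j26.8 Ω
Step 3 — Series combination: Z_total = R + L = 23.3 + j26.8 Ω = 35.52∠49.0° Ω.
Step 4 — Source phasor: V = 10.3∠-21.9° V = 9.557 - j3.842 V.
Step 5 — Ohm's law: I = V / Z_total = (9.557 - j3.842) / (23.3 + j26.8) = 0.0949 - j0.274 A.
Step 6 — Convert to polar: |I| = 0.29 A, ∠I = -70.9°.

I = 0.29∠-70.9° A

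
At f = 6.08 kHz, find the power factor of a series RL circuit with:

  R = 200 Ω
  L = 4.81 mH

Step 1 — Angular frequency: ω = 2π·f = 2π·6080 = 3.82e+04 rad/s.
Step 2 — Component impedances:
  R: Z = R = 200 Ω
  L: Z = jωL = j·3.82e+04·0.00481 = 0 + j183.8 Ω
Step 3 — Series combination: Z_total = R + L = 200 + j183.8 Ω = 271.6∠42.6° Ω.
Step 4 — Power factor: PF = cos(φ) = Re(Z)/|Z| = 200/271.6 = 0.7364.
Step 5 — Type: Im(Z) = 183.8 ⇒ lagging (phase φ = 42.6°).

PF = 0.7364 (lagging, φ = 42.6°)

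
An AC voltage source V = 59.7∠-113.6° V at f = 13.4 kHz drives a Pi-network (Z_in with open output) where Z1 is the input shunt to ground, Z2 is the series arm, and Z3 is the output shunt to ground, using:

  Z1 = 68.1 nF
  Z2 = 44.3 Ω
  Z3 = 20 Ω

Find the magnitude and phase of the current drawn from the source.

Step 1 — Angular frequency: ω = 2π·f = 2π·1.34e+04 = 8.419e+04 rad/s.
Step 2 — Component impedances:
  Z1: Z = 1/(jωC) = -j/(ω·C) = 0 - j174.4 Ω
  Z2: Z = R = 44.3 Ω
  Z3: Z = R = 20 Ω
Step 3 — With open output, the series arm Z2 and the output shunt Z3 appear in series to ground: Z2 + Z3 = 64.3 Ω.
Step 4 — Parallel with input shunt Z1: Z_in = Z1 || (Z2 + Z3) = 56.61 - j20.87 Ω = 60.33∠-20.2° Ω.
Step 5 — Source phasor: V = 59.7∠-113.6° V = -23.9 - j54.71 V.
Step 6 — Ohm's law: I = V / Z_total = (-23.9 - j54.71) / (56.61 - j20.87) = -0.05804 - j0.9878 A.
Step 7 — Convert to polar: |I| = 0.9895 A, ∠I = -93.4°.

I = 0.9895∠-93.4° A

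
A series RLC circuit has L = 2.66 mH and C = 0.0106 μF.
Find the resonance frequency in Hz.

Step 1 — Resonance condition Im(Z)=0 gives ω₀ = 1/√(LC).
Step 2 — ω₀ = 1/√(0.00266·1.06e-08) = 1.883e+05 rad/s.
Step 3 — f₀ = ω₀/(2π) = 2.997e+04 Hz.

f₀ = 2.997e+04 Hz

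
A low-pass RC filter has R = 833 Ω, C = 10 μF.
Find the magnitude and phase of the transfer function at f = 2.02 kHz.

Step 1 — Angular frequency: ω = 2π·2020 = 1.269e+04 rad/s.
Step 2 — Transfer function: H(jω) = 1/(1 + jωRC).
Step 3 — Denominator: 1 + jωRC = 1 + j·1.269e+04·833·1e-05 = 1 + j105.7.
Step 4 — H = 8.946e-05 - j0.009458.
Step 5 — Magnitude: |H| = 0.009458 (-40.5 dB); phase: φ = -89.5°.

|H| = 0.009458 (-40.5 dB), φ = -89.5°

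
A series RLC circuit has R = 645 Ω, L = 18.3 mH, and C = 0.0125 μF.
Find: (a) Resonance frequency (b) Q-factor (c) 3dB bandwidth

Step 1 — Resonance condition Im(Z)=0 gives ω₀ = 1/√(LC).
Step 2 — ω₀ = 1/√(0.0183·1.25e-08) = 6.612e+04 rad/s.
Step 3 — f₀ = ω₀/(2π) = 1.052e+04 Hz.
Step 4 — Series Q: Q = ω₀L/R = 6.612e+04·0.0183/645 = 1.876.
Step 5 — 3dB bandwidth: Δω = ω₀/Q = 3.525e+04 rad/s; BW = Δω/(2π) = 5610 Hz.

(a) f₀ = 1.052e+04 Hz  (b) Q = 1.876  (c) BW = 5610 Hz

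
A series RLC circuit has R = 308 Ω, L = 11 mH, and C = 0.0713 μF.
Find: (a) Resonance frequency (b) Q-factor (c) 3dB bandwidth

Step 1 — Resonance: ω₀ = 1/√(LC) = 1/√(0.011·7.13e-08) = 3.571e+04 rad/s.
Step 2 — f₀ = ω₀/(2π) = 5683 Hz.
Step 3 — Series Q: Q = ω₀L/R = 3.571e+04·0.011/308 = 1.275.
Step 4 — Bandwidth: Δω = ω₀/Q = 2.8e+04 rad/s; BW = Δω/(2π) = 4456 Hz.

(a) f₀ = 5683 Hz  (b) Q = 1.275  (c) BW = 4456 Hz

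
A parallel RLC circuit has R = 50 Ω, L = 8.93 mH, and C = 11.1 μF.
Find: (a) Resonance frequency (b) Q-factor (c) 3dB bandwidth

Step 1 — Resonance: ω₀ = 1/√(LC) = 1/√(0.00893·1.11e-05) = 3176 rad/s.
Step 2 — f₀ = ω₀/(2π) = 505.5 Hz.
Step 3 — Parallel Q: Q = R/(ω₀L) = 50/(3176·0.00893) = 1.763.
Step 4 — Bandwidth: Δω = ω₀/Q = 1802 rad/s; BW = Δω/(2π) = 286.8 Hz.

(a) f₀ = 505.5 Hz  (b) Q = 1.763  (c) BW = 286.8 Hz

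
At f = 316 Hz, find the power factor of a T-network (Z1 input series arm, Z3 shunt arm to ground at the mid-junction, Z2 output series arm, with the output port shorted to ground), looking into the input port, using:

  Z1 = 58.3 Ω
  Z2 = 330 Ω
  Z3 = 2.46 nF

Step 1 — Angular frequency: ω = 2π·f = 2π·316 = 1985 rad/s.
Step 2 — Component impedances:
  Z1: Z = R = 58.3 Ω
  Z2: Z = R = 330 Ω
  Z3: Z = 1/(jωC) = -j/(ω·C) = 0 - j2.047e+05 Ω
Step 3 — With the output port shorted to ground, the output series arm Z2 runs from the junction to ground; the shunt arm Z3 also runs from the junction to ground. They appear in parallel: Z3 || Z2 = 330 - j0.5319 Ω.
Step 4 — Series with input arm Z1: Z_in = Z1 + (Z3 || Z2) = 388.3 - j0.5319 Ω = 388.3∠-0.1° Ω.
Step 5 — Power factor: PF = cos(φ) = Re(Z)/|Z| = 388.3/388.3 = 1.
Step 6 — Type: Im(Z) = -0.5319 ⇒ leading (phase φ = -0.1°).

PF = 1 (leading, φ = -0.1°)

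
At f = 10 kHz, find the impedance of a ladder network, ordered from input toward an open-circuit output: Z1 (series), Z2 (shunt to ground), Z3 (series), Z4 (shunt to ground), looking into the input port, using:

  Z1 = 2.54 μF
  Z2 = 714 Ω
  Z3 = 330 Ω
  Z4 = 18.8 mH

Step 1 — Angular frequency: ω = 2π·f = 2π·1e+04 = 6.283e+04 rad/s.
Step 2 — Component impedances:
  Z1: Z = 1/(jωC) = -j/(ω·C) = 0 - j6.266 Ω
  Z2: Z = R = 714 Ω
  Z3: Z = R = 330 Ω
  Z4: Z = jωL = j·6.283e+04·0.0188 = 0 + j1181 Ω
Step 3 — Ladder network (open output): work backward from the far end, alternating series and parallel combinations. Z_in = 499.8 + j236 Ω = 552.8∠25.3° Ω.

Z = 499.8 + j236 Ω = 552.8∠25.3° Ω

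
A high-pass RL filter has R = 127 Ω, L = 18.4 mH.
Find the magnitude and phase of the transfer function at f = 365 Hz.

Step 1 — Angular frequency: ω = 2π·365 = 2293 rad/s.
Step 2 — Transfer function: H(jω) = jωL/(R + jωL).
Step 3 — Numerator jωL = j·42.2; denominator R + jωL = 127 + j42.2.
Step 4 — H = 0.09942 + j0.2992.
Step 5 — Magnitude: |H| = 0.3153 (-10.0 dB); phase: φ = 71.6°.

|H| = 0.3153 (-10.0 dB), φ = 71.6°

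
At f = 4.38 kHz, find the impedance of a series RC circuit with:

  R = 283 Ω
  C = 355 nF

Step 1 — Angular frequency: ω = 2π·f = 2π·4380 = 2.752e+04 rad/s.
Step 2 — Component impedances:
  R: Z = R = 283 Ω
  C: Z = 1/(jωC) = -j/(ω·C) = 0 - j102.4 Ω
Step 3 — Series combination: Z_total = R + C = 283 - j102.4 Ω = 300.9∠-19.9° Ω.

Z = 283 - j102.4 Ω = 300.9∠-19.9° Ω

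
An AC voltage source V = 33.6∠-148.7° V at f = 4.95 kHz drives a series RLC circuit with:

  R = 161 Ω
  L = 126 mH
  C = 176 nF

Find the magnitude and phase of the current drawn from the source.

Step 1 — Angular frequency: ω = 2π·f = 2π·4950 = 3.11e+04 rad/s.
Step 2 — Component impedances:
  R: Z = R = 161 Ω
  L: Z = jωL = j·3.11e+04·0.126 = 0 + j3919 Ω
  C: Z = 1/(jωC) = -j/(ω·C) = 0 - j182.7 Ω
Step 3 — Series combination: Z_total = R + L + C = 161 + j3736 Ω = 3740∠87.5° Ω.
Step 4 — Source phasor: V = 33.6∠-148.7° V = -28.71 - j17.46 V.
Step 5 — Ohm's law: I = V / Z_total = (-28.71 - j17.46) / (161 + j3736) = -0.004994 + j0.007469 A.
Step 6 — Convert to polar: |I| = 0.008985 A, ∠I = 123.8°.

I = 0.008985∠123.8° A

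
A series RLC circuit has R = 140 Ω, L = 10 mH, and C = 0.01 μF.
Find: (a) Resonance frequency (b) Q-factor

Step 1 — Resonance condition Im(Z)=0 gives ω₀ = 1/√(LC).
Step 2 — ω₀ = 1/√(0.01·1e-08) = 1e+05 rad/s.
Step 3 — f₀ = ω₀/(2π) = 1.592e+04 Hz.
Step 4 — Series Q: Q = ω₀L/R = 1e+05·0.01/140 = 7.143.

(a) f₀ = 1.592e+04 Hz  (b) Q = 7.143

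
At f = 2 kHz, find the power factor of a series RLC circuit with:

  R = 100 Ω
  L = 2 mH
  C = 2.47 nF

Step 1 — Angular frequency: ω = 2π·f = 2π·2000 = 1.257e+04 rad/s.
Step 2 — Component impedances:
  R: Z = R = 100 Ω
  L: Z = jωL = j·1.257e+04·0.002 = 0 + j25.13 Ω
  C: Z = 1/(jωC) = -j/(ω·C) = 0 - j3.222e+04 Ω
Step 3 — Series combination: Z_total = R + L + C = 100 - j3.219e+04 Ω = 3.219e+04∠-89.8° Ω.
Step 4 — Power factor: PF = cos(φ) = Re(Z)/|Z| = 100/32193 = 0.003106.
Step 5 — Type: Im(Z) = -3.219e+04 ⇒ leading (phase φ = -89.8°).

PF = 0.003106 (leading, φ = -89.8°)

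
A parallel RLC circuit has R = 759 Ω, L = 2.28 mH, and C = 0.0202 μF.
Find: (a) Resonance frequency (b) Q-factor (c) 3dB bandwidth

Step 1 — Resonance: ω₀ = 1/√(LC) = 1/√(0.00228·2.02e-08) = 1.474e+05 rad/s.
Step 2 — f₀ = ω₀/(2π) = 2.345e+04 Hz.
Step 3 — Parallel Q: Q = R/(ω₀L) = 759/(1.474e+05·0.00228) = 2.259.
Step 4 — Bandwidth: Δω = ω₀/Q = 6.522e+04 rad/s; BW = Δω/(2π) = 1.038e+04 Hz.

(a) f₀ = 2.345e+04 Hz  (b) Q = 2.259  (c) BW = 1.038e+04 Hz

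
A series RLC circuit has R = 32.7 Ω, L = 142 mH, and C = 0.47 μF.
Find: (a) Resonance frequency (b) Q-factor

Step 1 — Resonance condition Im(Z)=0 gives ω₀ = 1/√(LC).
Step 2 — ω₀ = 1/√(0.142·4.7e-07) = 3871 rad/s.
Step 3 — f₀ = ω₀/(2π) = 616.1 Hz.
Step 4 — Series Q: Q = ω₀L/R = 3871·0.142/32.7 = 16.81.

(a) f₀ = 616.1 Hz  (b) Q = 16.81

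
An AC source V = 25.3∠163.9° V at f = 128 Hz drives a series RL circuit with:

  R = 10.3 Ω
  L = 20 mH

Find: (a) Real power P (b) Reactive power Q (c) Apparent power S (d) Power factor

Step 1 — Angular frequency: ω = 2π·f = 2π·128 = 804.2 rad/s.
Step 2 — Component impedances:
  R: Z = R = 10.3 Ω
  L: Z = jωL = j·804.2·0.02 = 0 + j16.08 Ω
Step 3 — Series combination: Z_total = R + L = 10.3 + j16.08 Ω = 19.1∠57.4° Ω.
Step 4 — Source phasor: V = 25.3∠163.9° V = -24.31 + j7.016 V.
Step 5 — Current: I = V / Z = -0.3769 + j1.27 A = 1.325∠106.5° A.
Step 6 — Complex power: S = V·I* = 18.07 + j28.22 VA.
Step 7 — Real power: P = Re(S) = 18.07 W.
Step 8 — Reactive power: Q = Im(S) = 28.22 VAR.
Step 9 — Apparent power: |S| = 33.51 VA.
Step 10 — Power factor: PF = P/|S| = 0.5393 (lagging).

(a) P = 18.07 W  (b) Q = 28.22 VAR  (c) S = 33.51 VA  (d) PF = 0.5393 (lagging)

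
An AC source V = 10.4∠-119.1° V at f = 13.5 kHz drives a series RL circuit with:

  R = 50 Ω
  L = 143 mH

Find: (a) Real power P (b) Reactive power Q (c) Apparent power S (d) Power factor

Step 1 — Angular frequency: ω = 2π·f = 2π·1.35e+04 = 8.482e+04 rad/s.
Step 2 — Component impedances:
  R: Z = R = 50 Ω
  L: Z = jωL = j·8.482e+04·0.143 = 0 + j1.213e+04 Ω
Step 3 — Series combination: Z_total = R + L = 50 + j1.213e+04 Ω = 1.213e+04∠89.8° Ω.
Step 4 — Source phasor: V = 10.4∠-119.1° V = -5.058 - j9.087 V.
Step 5 — Current: I = V / Z = -0.0007509 + j0.0004139 A = 0.0008574∠151.1° A.
Step 6 — Complex power: S = V·I* = 3.676e-05 + j0.008917 VA.
Step 7 — Real power: P = Re(S) = 3.676e-05 W.
Step 8 — Reactive power: Q = Im(S) = 0.008917 VAR.
Step 9 — Apparent power: |S| = 0.008917 VA.
Step 10 — Power factor: PF = P/|S| = 0.004122 (lagging).

(a) P = 3.676e-05 W  (b) Q = 0.008917 VAR  (c) S = 0.008917 VA  (d) PF = 0.004122 (lagging)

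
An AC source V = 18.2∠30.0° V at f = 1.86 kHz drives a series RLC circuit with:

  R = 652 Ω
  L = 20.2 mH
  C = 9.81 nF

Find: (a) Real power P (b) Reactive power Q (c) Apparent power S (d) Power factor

Step 1 — Angular frequency: ω = 2π·f = 2π·1860 = 1.169e+04 rad/s.
Step 2 — Component impedances:
  R: Z = R = 652 Ω
  L: Z = jωL = j·1.169e+04·0.0202 = 0 + j236.1 Ω
  C: Z = 1/(jωC) = -j/(ω·C) = 0 - j8722 Ω
Step 3 — Series combination: Z_total = R + L + C = 652 - j8486 Ω = 8511∠-85.6° Ω.
Step 4 — Source phasor: V = 18.2∠30.0° V = 15.76 + j9.1 V.
Step 5 — Current: I = V / Z = -0.0009242 + j0.001928 A = 0.002138∠115.6° A.
Step 6 — Complex power: S = V·I* = 0.002981 - j0.0388 VA.
Step 7 — Real power: P = Re(S) = 0.002981 W.
Step 8 — Reactive power: Q = Im(S) = -0.0388 VAR.
Step 9 — Apparent power: |S| = 0.03892 VA.
Step 10 — Power factor: PF = P/|S| = 0.0766 (leading).

(a) P = 0.002981 W  (b) Q = -0.0388 VAR  (c) S = 0.03892 VA  (d) PF = 0.0766 (leading)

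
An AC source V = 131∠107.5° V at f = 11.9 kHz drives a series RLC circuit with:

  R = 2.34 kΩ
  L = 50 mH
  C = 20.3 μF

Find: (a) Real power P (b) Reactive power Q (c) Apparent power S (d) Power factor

Step 1 — Angular frequency: ω = 2π·f = 2π·1.19e+04 = 7.477e+04 rad/s.
Step 2 — Component impedances:
  R: Z = R = 2340 Ω
  L: Z = jωL = j·7.477e+04·0.05 = 0 + j3738 Ω
  C: Z = 1/(jωC) = -j/(ω·C) = 0 - j0.6588 Ω
Step 3 — Series combination: Z_total = R + L + C = 2340 + j3738 Ω = 4410∠58.0° Ω.
Step 4 — Source phasor: V = 131∠107.5° V = -39.39 + j124.9 V.
Step 5 — Current: I = V / Z = 0.01927 + j0.0226 A = 0.02971∠49.5° A.
Step 6 — Complex power: S = V·I* = 2.065 + j3.298 VA.
Step 7 — Real power: P = Re(S) = 2.065 W.
Step 8 — Reactive power: Q = Im(S) = 3.298 VAR.
Step 9 — Apparent power: |S| = 3.891 VA.
Step 10 — Power factor: PF = P/|S| = 0.5306 (lagging).

(a) P = 2.065 W  (b) Q = 3.298 VAR  (c) S = 3.891 VA  (d) PF = 0.5306 (lagging)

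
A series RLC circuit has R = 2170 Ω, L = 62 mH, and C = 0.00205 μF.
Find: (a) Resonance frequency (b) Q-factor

Step 1 — Resonance condition Im(Z)=0 gives ω₀ = 1/√(LC).
Step 2 — ω₀ = 1/√(0.062·2.05e-09) = 8.87e+04 rad/s.
Step 3 — f₀ = ω₀/(2π) = 1.412e+04 Hz.
Step 4 — Series Q: Q = ω₀L/R = 8.87e+04·0.062/2170 = 2.534.

(a) f₀ = 1.412e+04 Hz  (b) Q = 2.534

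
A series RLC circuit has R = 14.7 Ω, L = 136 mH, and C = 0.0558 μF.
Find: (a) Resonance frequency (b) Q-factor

Step 1 — Resonance condition Im(Z)=0 gives ω₀ = 1/√(LC).
Step 2 — ω₀ = 1/√(0.136·5.58e-08) = 1.148e+04 rad/s.
Step 3 — f₀ = ω₀/(2π) = 1827 Hz.
Step 4 — Series Q: Q = ω₀L/R = 1.148e+04·0.136/14.7 = 106.2.

(a) f₀ = 1827 Hz  (b) Q = 106.2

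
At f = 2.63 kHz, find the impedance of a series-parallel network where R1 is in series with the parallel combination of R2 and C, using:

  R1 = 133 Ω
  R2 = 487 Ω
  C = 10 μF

Step 1 — Angular frequency: ω = 2π·f = 2π·2630 = 1.652e+04 rad/s.
Step 2 — Component impedances:
  R1: Z = R = 133 Ω
  R2: Z = R = 487 Ω
  C: Z = 1/(jωC) = -j/(ω·C) = 0 - j6.052 Ω
Step 3 — Parallel branch: R2 || C = 1/(1/R2 + 1/C) = 0.07519 - j6.051 Ω.
Step 4 — Series with R1: Z_total = R1 + (R2 || C) = 133.1 - j6.051 Ω = 133.2∠-2.6° Ω.

Z = 133.1 - j6.051 Ω = 133.2∠-2.6° Ω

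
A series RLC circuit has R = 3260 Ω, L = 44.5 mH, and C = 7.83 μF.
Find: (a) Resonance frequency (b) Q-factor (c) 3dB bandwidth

Step 1 — Resonance: ω₀ = 1/√(LC) = 1/√(0.0445·7.83e-06) = 1694 rad/s.
Step 2 — f₀ = ω₀/(2π) = 269.6 Hz.
Step 3 — Series Q: Q = ω₀L/R = 1694·0.0445/3260 = 0.02312.
Step 4 — Bandwidth: Δω = ω₀/Q = 7.326e+04 rad/s; BW = Δω/(2π) = 1.166e+04 Hz.

(a) f₀ = 269.6 Hz  (b) Q = 0.02312  (c) BW = 1.166e+04 Hz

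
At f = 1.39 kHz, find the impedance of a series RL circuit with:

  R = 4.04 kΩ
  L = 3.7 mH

Step 1 — Angular frequency: ω = 2π·f = 2π·1390 = 8734 rad/s.
Step 2 — Component impedances:
  R: Z = R = 4040 Ω
  L: Z = jωL = j·8734·0.0037 = 0 + j32.31 Ω
Step 3 — Series combination: Z_total = R + L = 4040 + j32.31 Ω = 4040∠0.5° Ω.

Z = 4040 + j32.31 Ω = 4040∠0.5° Ω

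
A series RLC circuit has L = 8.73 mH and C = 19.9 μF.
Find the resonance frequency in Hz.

Step 1 — Resonance condition Im(Z)=0 gives ω₀ = 1/√(LC).
Step 2 — ω₀ = 1/√(0.00873·1.99e-05) = 2399 rad/s.
Step 3 — f₀ = ω₀/(2π) = 381.8 Hz.

f₀ = 381.8 Hz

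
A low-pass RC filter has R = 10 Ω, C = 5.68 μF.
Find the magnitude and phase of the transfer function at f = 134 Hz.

Step 1 — Angular frequency: ω = 2π·134 = 841.9 rad/s.
Step 2 — Transfer function: H(jω) = 1/(1 + jωRC).
Step 3 — Denominator: 1 + jωRC = 1 + j·841.9·10·5.68e-06 = 1 + j0.04782.
Step 4 — H = 0.9977 - j0.04771.
Step 5 — Magnitude: |H| = 0.9989 (-0.0 dB); phase: φ = -2.7°.

|H| = 0.9989 (-0.0 dB), φ = -2.7°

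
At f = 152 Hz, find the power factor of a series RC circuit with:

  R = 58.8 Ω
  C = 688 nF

Step 1 — Angular frequency: ω = 2π·f = 2π·152 = 955 rad/s.
Step 2 — Component impedances:
  R: Z = R = 58.8 Ω
  C: Z = 1/(jωC) = -j/(ω·C) = 0 - j1522 Ω
Step 3 — Series combination: Z_total = R + C = 58.8 - j1522 Ω = 1523∠-87.8° Ω.
Step 4 — Power factor: PF = cos(φ) = Re(Z)/|Z| = 58.8/1523 = 0.03861.
Step 5 — Type: Im(Z) = -1522 ⇒ leading (phase φ = -87.8°).

PF = 0.03861 (leading, φ = -87.8°)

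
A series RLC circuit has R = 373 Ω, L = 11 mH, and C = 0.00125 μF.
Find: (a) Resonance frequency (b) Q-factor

Step 1 — Resonance condition Im(Z)=0 gives ω₀ = 1/√(LC).
Step 2 — ω₀ = 1/√(0.011·1.25e-09) = 2.697e+05 rad/s.
Step 3 — f₀ = ω₀/(2π) = 4.292e+04 Hz.
Step 4 — Series Q: Q = ω₀L/R = 2.697e+05·0.011/373 = 7.953.

(a) f₀ = 4.292e+04 Hz  (b) Q = 7.953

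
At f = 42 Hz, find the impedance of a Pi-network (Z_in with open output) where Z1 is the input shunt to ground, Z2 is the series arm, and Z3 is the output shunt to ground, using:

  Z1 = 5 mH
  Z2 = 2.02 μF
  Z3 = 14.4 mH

Step 1 — Angular frequency: ω = 2π·f = 2π·42 = 263.9 rad/s.
Step 2 — Component impedances:
  Z1: Z = jωL = j·263.9·0.005 = 0 + j1.319 Ω
  Z2: Z = 1/(jωC) = -j/(ω·C) = 0 - j1876 Ω
  Z3: Z = jωL = j·263.9·0.0144 = 0 + j3.8 Ω
Step 3 — With open output, the series arm Z2 and the output shunt Z3 appear in series to ground: Z2 + Z3 = 0 - j1872 Ω.
Step 4 — Parallel with input shunt Z1: Z_in = Z1 || (Z2 + Z3) = 0 + j1.32 Ω = 1.32∠90.0° Ω.

Z = 0 + j1.32 Ω = 1.32∠90.0° Ω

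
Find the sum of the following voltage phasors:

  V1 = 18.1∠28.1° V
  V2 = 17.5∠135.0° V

Step 1 — Convert each phasor to rectangular form:
  V1 = 18.1·(cos(28.1°) + j·sin(28.1°)) = 15.97 + j8.525 V
  V2 = 17.5·(cos(135.0°) + j·sin(135.0°)) = -12.37 + j12.37 V
Step 2 — Sum components: V_total = 3.592 + j20.9 V.
Step 3 — Convert to polar: |V_total| = 21.21 V, ∠V_total = 80.2°.

V_total = 21.21∠80.2° V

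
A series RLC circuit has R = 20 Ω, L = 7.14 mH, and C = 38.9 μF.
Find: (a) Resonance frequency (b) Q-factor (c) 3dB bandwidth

Step 1 — Resonance: ω₀ = 1/√(LC) = 1/√(0.00714·3.89e-05) = 1897 rad/s.
Step 2 — f₀ = ω₀/(2π) = 302 Hz.
Step 3 — Series Q: Q = ω₀L/R = 1897·0.00714/20 = 0.6774.
Step 4 — Bandwidth: Δω = ω₀/Q = 2801 rad/s; BW = Δω/(2π) = 445.8 Hz.

(a) f₀ = 302 Hz  (b) Q = 0.6774  (c) BW = 445.8 Hz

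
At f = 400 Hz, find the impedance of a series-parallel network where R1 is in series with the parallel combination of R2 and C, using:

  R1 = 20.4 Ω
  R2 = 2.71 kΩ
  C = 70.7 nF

Step 1 — Angular frequency: ω = 2π·f = 2π·400 = 2513 rad/s.
Step 2 — Component impedances:
  R1: Z = R = 20.4 Ω
  R2: Z = R = 2710 Ω
  C: Z = 1/(jωC) = -j/(ω·C) = 0 - j5628 Ω
Step 3 — Parallel branch: R2 || C = 1/(1/R2 + 1/C) = 2200 - j1059 Ω.
Step 4 — Series with R1: Z_total = R1 + (R2 || C) = 2220 - j1059 Ω = 2460∠-25.5° Ω.

Z = 2220 - j1059 Ω = 2460∠-25.5° Ω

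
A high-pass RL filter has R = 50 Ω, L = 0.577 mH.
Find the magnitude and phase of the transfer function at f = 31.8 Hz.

Step 1 — Angular frequency: ω = 2π·31.8 = 199.8 rad/s.
Step 2 — Transfer function: H(jω) = jωL/(R + jωL).
Step 3 — Numerator jωL = j·0.1153; denominator R + jωL = 50 + j0.1153.
Step 4 — H = 5.316e-06 + j0.002306.
Step 5 — Magnitude: |H| = 0.002306 (-52.7 dB); phase: φ = 89.9°.

|H| = 0.002306 (-52.7 dB), φ = 89.9°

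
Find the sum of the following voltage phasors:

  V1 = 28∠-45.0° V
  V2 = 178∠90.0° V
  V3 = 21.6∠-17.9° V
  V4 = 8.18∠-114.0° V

Step 1 — Convert each phasor to rectangular form:
  V1 = 28·(cos(-45.0°) + j·sin(-45.0°)) = 19.8 - j19.8 V
  V2 = 178·(cos(90.0°) + j·sin(90.0°)) = 0 + j178 V
  V3 = 21.6·(cos(-17.9°) + j·sin(-17.9°)) = 20.55 - j6.639 V
  V4 = 8.18·(cos(-114.0°) + j·sin(-114.0°)) = -3.327 - j7.473 V
Step 2 — Sum components: V_total = 37.03 + j144.1 V.
Step 3 — Convert to polar: |V_total| = 148.8 V, ∠V_total = 75.6°.

V_total = 148.8∠75.6° V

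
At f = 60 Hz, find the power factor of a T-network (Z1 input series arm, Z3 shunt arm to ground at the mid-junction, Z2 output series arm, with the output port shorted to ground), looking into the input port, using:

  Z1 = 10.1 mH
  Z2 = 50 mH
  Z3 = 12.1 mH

Step 1 — Angular frequency: ω = 2π·f = 2π·60 = 377 rad/s.
Step 2 — Component impedances:
  Z1: Z = jωL = j·377·0.0101 = 0 + j3.808 Ω
  Z2: Z = jωL = j·377·0.05 = 0 + j18.85 Ω
  Z3: Z = jωL = j·377·0.0121 = 0 + j4.562 Ω
Step 3 — With the output port shorted to ground, the output series arm Z2 runs from the junction to ground; the shunt arm Z3 also runs from the junction to ground. They appear in parallel: Z3 || Z2 = 0 + j3.673 Ω.
Step 4 — Series with input arm Z1: Z_in = Z1 + (Z3 || Z2) = 0 + j7.48 Ω = 7.48∠90.0° Ω.
Step 5 — Power factor: PF = cos(φ) = Re(Z)/|Z| = 0/7.48 = 0.
Step 6 — Type: Im(Z) = 7.48 ⇒ lagging (phase φ = 90.0°).

PF = 0 (lagging, φ = 90.0°)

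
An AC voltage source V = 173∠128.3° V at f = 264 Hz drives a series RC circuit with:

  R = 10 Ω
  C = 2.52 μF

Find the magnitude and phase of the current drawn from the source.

Step 1 — Angular frequency: ω = 2π·f = 2π·264 = 1659 rad/s.
Step 2 — Component impedances:
  R: Z = R = 10 Ω
  C: Z = 1/(jωC) = -j/(ω·C) = 0 - j239.2 Ω
Step 3 — Series combination: Z_total = R + C = 10 - j239.2 Ω = 239.4∠-87.6° Ω.
Step 4 — Source phasor: V = 173∠128.3° V = -107.2 + j135.8 V.
Step 5 — Ohm's law: I = V / Z_total = (-107.2 + j135.8) / (10 - j239.2) = -0.5852 - j0.4237 A.
Step 6 — Convert to polar: |I| = 0.7225 A, ∠I = -144.1°.

I = 0.7225∠-144.1° A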